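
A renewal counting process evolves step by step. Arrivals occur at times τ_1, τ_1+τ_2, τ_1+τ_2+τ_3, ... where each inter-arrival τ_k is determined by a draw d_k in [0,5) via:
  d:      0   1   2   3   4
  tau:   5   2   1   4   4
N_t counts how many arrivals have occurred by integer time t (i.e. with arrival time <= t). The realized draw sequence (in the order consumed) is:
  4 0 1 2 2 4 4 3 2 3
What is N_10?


2

draw d_1=4: τ_1=4, arrival time A_1=4
draw d_2=0: τ_2=5, arrival time A_2=9
draw d_3=1: τ_3=2, arrival time A_3=11
draw d_4=2: τ_4=1, arrival time A_4=12
draw d_5=2: τ_5=1, arrival time A_5=13
draw d_6=4: τ_6=4, arrival time A_6=17
draw d_7=4: τ_7=4, arrival time A_7=21
draw d_8=3: τ_8=4, arrival time A_8=25
draw d_9=2: τ_9=1, arrival time A_9=26
draw d_10=3: τ_10=4, arrival time A_10=30
N_t over t=0..10: 0:0 1:0 2:0 3:0 4:1 5:1 6:1 7:1 8:1 9:2 10:2


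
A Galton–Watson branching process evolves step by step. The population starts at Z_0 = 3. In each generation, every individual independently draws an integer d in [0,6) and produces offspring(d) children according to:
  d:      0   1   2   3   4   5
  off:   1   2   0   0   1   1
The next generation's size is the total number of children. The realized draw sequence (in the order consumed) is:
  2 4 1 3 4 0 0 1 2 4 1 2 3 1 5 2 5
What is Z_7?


1

gen 0: Z_0=3, draws=[2, 4, 1], offspring=[0, 1, 2], Z_1=3
gen 1: Z_1=3, draws=[3, 4, 0], offspring=[0, 1, 1], Z_2=2
gen 2: Z_2=2, draws=[0, 1], offspring=[1, 2], Z_3=3
gen 3: Z_3=3, draws=[2, 4, 1], offspring=[0, 1, 2], Z_4=3
gen 4: Z_4=3, draws=[2, 3, 1], offspring=[0, 0, 2], Z_5=2
gen 5: Z_5=2, draws=[5, 2], offspring=[1, 0], Z_6=1
gen 6: Z_6=1, draws=[5], offspring=[1], Z_7=1


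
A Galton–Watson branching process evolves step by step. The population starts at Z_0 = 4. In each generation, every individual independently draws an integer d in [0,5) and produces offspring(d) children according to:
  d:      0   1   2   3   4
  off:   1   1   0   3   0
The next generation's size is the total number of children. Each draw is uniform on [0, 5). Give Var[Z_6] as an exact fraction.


144/5

Outcome values over d=0..4: [1, 1, 0, 3, 0]
Σy = 5, Σy² = 11, M = 5
μ = 5/5 = 1,  σ² = 11/5 − (1)² = 6/5
V_0 = 0, E_0 = 4
V_1 = 6/5·E_0 + (1)²·V_0 = 24/5;  E_1 = 4
V_2 = 6/5·E_1 + (1)²·V_1 = 48/5;  E_2 = 4
V_3 = 6/5·E_2 + (1)²·V_2 = 72/5;  E_3 = 4
V_4 = 6/5·E_3 + (1)²·V_3 = 96/5;  E_4 = 4
V_5 = 6/5·E_4 + (1)²·V_4 = 24;  E_5 = 4
V_6 = 6/5·E_5 + (1)²·V_5 = 144/5;  E_6 = 4


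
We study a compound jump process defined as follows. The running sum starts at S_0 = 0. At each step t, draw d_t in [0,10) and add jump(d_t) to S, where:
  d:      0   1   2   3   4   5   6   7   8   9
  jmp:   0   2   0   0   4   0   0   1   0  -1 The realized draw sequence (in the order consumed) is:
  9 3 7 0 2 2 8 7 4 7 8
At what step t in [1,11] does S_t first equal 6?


t=0: S=0, d=9, jump=-1, S_1=-1
t=1: S=-1, d=3, jump=0, S_2=-1
t=2: S=-1, d=7, jump=1, S_3=0
t=3: S=0, d=0, jump=0, S_4=0
t=4: S=0, d=2, jump=0, S_5=0
t=5: S=0, d=2, jump=0, S_6=0
t=6: S=0, d=8, jump=0, S_7=0
t=7: S=0, d=7, jump=1, S_8=1
t=8: S=1, d=4, jump=4, S_9=5
t=9: S=5, d=7, jump=1, S_10=6
t=10: S=6, d=8, jump=0, S_11=6

10


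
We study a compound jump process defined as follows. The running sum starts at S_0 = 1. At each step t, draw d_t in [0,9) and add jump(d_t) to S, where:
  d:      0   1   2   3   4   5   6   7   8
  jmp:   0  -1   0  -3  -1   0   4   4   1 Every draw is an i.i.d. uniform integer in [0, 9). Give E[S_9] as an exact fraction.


5

Outcome values over d=0..8: [0, -1, 0, -3, -1, 0, 4, 4, 1]
Σy = 4, Σy² = 44, M = 9
μ = 4/9 = 4/9,  σ² = 44/9 − (4/9)² = 380/81
E[S_9] = 1 + 9·(4/9) = 5


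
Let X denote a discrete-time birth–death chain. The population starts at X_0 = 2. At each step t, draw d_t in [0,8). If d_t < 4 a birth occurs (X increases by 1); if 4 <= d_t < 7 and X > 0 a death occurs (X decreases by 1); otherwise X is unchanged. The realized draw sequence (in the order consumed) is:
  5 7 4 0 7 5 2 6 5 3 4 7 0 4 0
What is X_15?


1

t=0: X=2, d=5 → death, X_1=1
t=1: X=1, d=7 → hold, X_2=1
t=2: X=1, d=4 → death, X_3=0
t=3: X=0, d=0 → birth, X_4=1
t=4: X=1, d=7 → hold, X_5=1
t=5: X=1, d=5 → death, X_6=0
t=6: X=0, d=2 → birth, X_7=1
t=7: X=1, d=6 → death, X_8=0
t=8: X=0, d=5 → hold, X_9=0
t=9: X=0, d=3 → birth, X_10=1
t=10: X=1, d=4 → death, X_11=0
t=11: X=0, d=7 → hold, X_12=0
t=12: X=0, d=0 → birth, X_13=1
t=13: X=1, d=4 → death, X_14=0
t=14: X=0, d=0 → birth, X_15=1


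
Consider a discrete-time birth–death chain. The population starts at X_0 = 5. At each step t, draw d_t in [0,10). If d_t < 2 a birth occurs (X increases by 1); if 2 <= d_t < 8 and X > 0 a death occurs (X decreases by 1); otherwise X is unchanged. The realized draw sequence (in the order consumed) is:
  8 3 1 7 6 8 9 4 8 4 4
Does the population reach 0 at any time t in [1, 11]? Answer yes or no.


t=0: X=5, d=8 → hold, X_1=5
t=1: X=5, d=3 → death, X_2=4
t=2: X=4, d=1 → birth, X_3=5
t=3: X=5, d=7 → death, X_4=4
t=4: X=4, d=6 → death, X_5=3
t=5: X=3, d=8 → hold, X_6=3
t=6: X=3, d=9 → hold, X_7=3
t=7: X=3, d=4 → death, X_8=2
t=8: X=2, d=8 → hold, X_9=2
t=9: X=2, d=4 → death, X_10=1
t=10: X=1, d=4 → death, X_11=0

yes


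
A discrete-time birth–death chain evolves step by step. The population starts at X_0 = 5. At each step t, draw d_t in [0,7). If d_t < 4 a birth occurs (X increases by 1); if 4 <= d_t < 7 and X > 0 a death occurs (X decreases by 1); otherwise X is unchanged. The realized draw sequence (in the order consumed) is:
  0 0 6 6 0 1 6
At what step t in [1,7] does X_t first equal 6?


1

t=0: X=5, d=0 → birth, X_1=6
t=1: X=6, d=0 → birth, X_2=7
t=2: X=7, d=6 → death, X_3=6
t=3: X=6, d=6 → death, X_4=5
t=4: X=5, d=0 → birth, X_5=6
t=5: X=6, d=1 → birth, X_6=7
t=6: X=7, d=6 → death, X_7=6


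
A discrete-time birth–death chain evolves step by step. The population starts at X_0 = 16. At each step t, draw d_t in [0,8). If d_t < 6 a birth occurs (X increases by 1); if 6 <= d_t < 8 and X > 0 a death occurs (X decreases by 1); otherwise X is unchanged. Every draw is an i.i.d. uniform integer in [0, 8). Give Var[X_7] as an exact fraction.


21/4

X can drop by at most 1 per step and X_0 = 16 > T = 7, so X_t >= 16 − t >= 9 > 0 for every t <= 7: the floor at 0 (the 'and X > 0' condition) never binds. Hence X_7 = X_0 + Σ_{t<7} Y_t with i.i.d. increments Y_t = y(d_t) ∈ {+1, −1, 0}.
Outcome values over d=0..7: [1, 1, 1, 1, 1, 1, -1, -1]
Σy = 4, Σy² = 8, M = 8
μ = 4/8 = 1/2,  σ² = 8/8 − (1/2)² = 3/4
Independent increments: Var[X_7] = 7·σ² = 7·(3/4) = 21/4


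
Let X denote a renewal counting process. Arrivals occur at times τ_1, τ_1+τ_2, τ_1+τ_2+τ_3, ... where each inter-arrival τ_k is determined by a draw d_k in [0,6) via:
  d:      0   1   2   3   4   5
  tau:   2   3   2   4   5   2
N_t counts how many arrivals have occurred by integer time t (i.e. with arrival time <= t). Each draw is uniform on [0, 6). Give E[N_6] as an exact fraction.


Inter-arrival values over d=0..5: [2, 3, 2, 4, 5, 2]
Each d has probability 1/6, so the pmf of τ is: f(2) = 1/2, f(3) = 1/6, f(4) = 1/6, f(5) = 1/6
Renewal equation for m(n) = E[N_n]: condition on τ_1 = k (if k <= n, one arrival plus a fresh copy on the remaining n−k steps): m(n) = F(n) + Σ_{k<=n} f(k)·m(n−k), where F(n) = P(τ <= n) and m(0) = 0
m(1) = F(1) = 0
m(2) = F(2) = 1/2
m(3) = F(3) = 2/3
m(4) = F(4) + f(2)·m(2) = 5/6 + 1/2·1/2 = 13/12
m(5) = F(5) + f(2)·m(3) + f(3)·m(2) = 1 + 1/2·2/3 + 1/6·1/2 = 17/12
m(6) = F(6) + f(2)·m(4) + f(3)·m(3) + f(4)·m(2) = 1 + 1/2·13/12 + 1/6·2/3 + 1/6·1/2 = 125/72
E[N_6] = m(6) = 125/72

125/72


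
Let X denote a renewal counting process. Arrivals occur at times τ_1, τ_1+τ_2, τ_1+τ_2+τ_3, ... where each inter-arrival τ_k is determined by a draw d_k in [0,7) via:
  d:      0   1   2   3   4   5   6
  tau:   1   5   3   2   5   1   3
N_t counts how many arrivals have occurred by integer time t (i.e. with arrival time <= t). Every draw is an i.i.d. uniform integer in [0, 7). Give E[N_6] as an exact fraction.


230119/117649

Inter-arrival values over d=0..6: [1, 5, 3, 2, 5, 1, 3]
Each d has probability 1/7, so the pmf of τ is: f(1) = 2/7, f(2) = 1/7, f(3) = 2/7, f(5) = 2/7
Renewal equation for m(n) = E[N_n]: condition on τ_1 = k (if k <= n, one arrival plus a fresh copy on the remaining n−k steps): m(n) = F(n) + Σ_{k<=n} f(k)·m(n−k), where F(n) = P(τ <= n) and m(0) = 0
m(1) = F(1) = 2/7
m(2) = F(2) + f(1)·m(1) = 3/7 + 2/7·2/7 = 25/49
m(3) = F(3) + f(1)·m(2) + f(2)·m(1) = 5/7 + 2/7·25/49 + 1/7·2/7 = 309/343
m(4) = F(4) + f(1)·m(3) + f(2)·m(2) + f(3)·m(1) = 5/7 + 2/7·309/343 + 1/7·25/49 + 2/7·2/7 = 2704/2401
m(5) = F(5) + f(1)·m(4) + f(2)·m(3) + f(3)·m(2) = 1 + 2/7·2704/2401 + 1/7·309/343 + 2/7·25/49 = 26828/16807
m(6) = F(6) + f(1)·m(5) + f(2)·m(4) + f(3)·m(3) + f(5)·m(1) = 1 + 2/7·26828/16807 + 1/7·2704/2401 + 2/7·309/343 + 2/7·2/7 = 230119/117649
E[N_6] = m(6) = 230119/117649


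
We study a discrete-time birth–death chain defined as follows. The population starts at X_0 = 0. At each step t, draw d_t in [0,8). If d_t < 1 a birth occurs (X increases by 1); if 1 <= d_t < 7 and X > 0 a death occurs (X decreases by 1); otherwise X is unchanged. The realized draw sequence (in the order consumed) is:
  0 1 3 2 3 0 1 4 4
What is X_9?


t=0: X=0, d=0 → birth, X_1=1
t=1: X=1, d=1 → death, X_2=0
t=2: X=0, d=3 → hold, X_3=0
t=3: X=0, d=2 → hold, X_4=0
t=4: X=0, d=3 → hold, X_5=0
t=5: X=0, d=0 → birth, X_6=1
t=6: X=1, d=1 → death, X_7=0
t=7: X=0, d=4 → hold, X_8=0
t=8: X=0, d=4 → hold, X_9=0

0


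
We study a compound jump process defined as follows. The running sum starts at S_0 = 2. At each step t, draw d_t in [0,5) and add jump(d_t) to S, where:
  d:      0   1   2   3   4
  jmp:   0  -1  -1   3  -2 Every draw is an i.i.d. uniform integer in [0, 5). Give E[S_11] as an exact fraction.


-1/5

Outcome values over d=0..4: [0, -1, -1, 3, -2]
Σy = -1, Σy² = 15, M = 5
μ = -1/5 = -1/5,  σ² = 15/5 − (-1/5)² = 74/25
E[S_11] = 2 + 11·(-1/5) = -1/5


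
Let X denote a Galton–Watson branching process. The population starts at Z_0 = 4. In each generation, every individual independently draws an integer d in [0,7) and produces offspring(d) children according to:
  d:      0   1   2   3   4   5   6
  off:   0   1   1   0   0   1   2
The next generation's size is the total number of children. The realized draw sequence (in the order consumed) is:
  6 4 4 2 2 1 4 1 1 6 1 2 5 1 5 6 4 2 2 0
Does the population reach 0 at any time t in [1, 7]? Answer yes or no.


gen 0: Z_0=4, draws=[6, 4, 4, 2], offspring=[2, 0, 0, 1], Z_1=3
gen 1: Z_1=3, draws=[2, 1, 4], offspring=[1, 1, 0], Z_2=2
gen 2: Z_2=2, draws=[1, 1], offspring=[1, 1], Z_3=2
gen 3: Z_3=2, draws=[6, 1], offspring=[2, 1], Z_4=3
gen 4: Z_4=3, draws=[2, 5, 1], offspring=[1, 1, 1], Z_5=3
gen 5: Z_5=3, draws=[5, 6, 4], offspring=[1, 2, 0], Z_6=3
gen 6: Z_6=3, draws=[2, 2, 0], offspring=[1, 1, 0], Z_7=2

no


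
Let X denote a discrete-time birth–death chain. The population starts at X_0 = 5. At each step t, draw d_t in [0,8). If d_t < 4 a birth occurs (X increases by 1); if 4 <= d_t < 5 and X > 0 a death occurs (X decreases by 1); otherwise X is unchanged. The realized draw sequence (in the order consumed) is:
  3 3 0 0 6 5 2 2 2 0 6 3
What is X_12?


t=0: X=5, d=3 → birth, X_1=6
t=1: X=6, d=3 → birth, X_2=7
t=2: X=7, d=0 → birth, X_3=8
t=3: X=8, d=0 → birth, X_4=9
t=4: X=9, d=6 → hold, X_5=9
t=5: X=9, d=5 → hold, X_6=9
t=6: X=9, d=2 → birth, X_7=10
t=7: X=10, d=2 → birth, X_8=11
t=8: X=11, d=2 → birth, X_9=12
t=9: X=12, d=0 → birth, X_10=13
t=10: X=13, d=6 → hold, X_11=13
t=11: X=13, d=3 → birth, X_12=14

14


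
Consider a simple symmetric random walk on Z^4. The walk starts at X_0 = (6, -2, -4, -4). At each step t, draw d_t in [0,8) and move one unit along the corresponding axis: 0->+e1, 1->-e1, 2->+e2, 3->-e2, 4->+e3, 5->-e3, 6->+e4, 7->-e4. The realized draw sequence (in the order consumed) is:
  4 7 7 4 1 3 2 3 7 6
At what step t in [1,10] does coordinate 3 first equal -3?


t=0: X=(6, -2, -4, -4), d=4 → +e3, X_1=(6, -2, -3, -4)
t=1: X=(6, -2, -3, -4), d=7 → -e4, X_2=(6, -2, -3, -5)
t=2: X=(6, -2, -3, -5), d=7 → -e4, X_3=(6, -2, -3, -6)
t=3: X=(6, -2, -3, -6), d=4 → +e3, X_4=(6, -2, -2, -6)
t=4: X=(6, -2, -2, -6), d=1 → -e1, X_5=(5, -2, -2, -6)
t=5: X=(5, -2, -2, -6), d=3 → -e2, X_6=(5, -3, -2, -6)
t=6: X=(5, -3, -2, -6), d=2 → +e2, X_7=(5, -2, -2, -6)
t=7: X=(5, -2, -2, -6), d=3 → -e2, X_8=(5, -3, -2, -6)
t=8: X=(5, -3, -2, -6), d=7 → -e4, X_9=(5, -3, -2, -7)
t=9: X=(5, -3, -2, -7), d=6 → +e4, X_10=(5, -3, -2, -6)

1


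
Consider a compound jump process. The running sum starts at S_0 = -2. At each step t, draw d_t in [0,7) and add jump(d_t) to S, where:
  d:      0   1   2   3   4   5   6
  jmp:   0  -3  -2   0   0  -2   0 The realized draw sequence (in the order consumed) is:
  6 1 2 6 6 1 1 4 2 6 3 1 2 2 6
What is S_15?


t=0: S=-2, d=6, jump=0, S_1=-2
t=1: S=-2, d=1, jump=-3, S_2=-5
t=2: S=-5, d=2, jump=-2, S_3=-7
t=3: S=-7, d=6, jump=0, S_4=-7
t=4: S=-7, d=6, jump=0, S_5=-7
t=5: S=-7, d=1, jump=-3, S_6=-10
t=6: S=-10, d=1, jump=-3, S_7=-13
t=7: S=-13, d=4, jump=0, S_8=-13
t=8: S=-13, d=2, jump=-2, S_9=-15
t=9: S=-15, d=6, jump=0, S_10=-15
t=10: S=-15, d=3, jump=0, S_11=-15
t=11: S=-15, d=1, jump=-3, S_12=-18
t=12: S=-18, d=2, jump=-2, S_13=-20
t=13: S=-20, d=2, jump=-2, S_14=-22
t=14: S=-22, d=6, jump=0, S_15=-22

-22


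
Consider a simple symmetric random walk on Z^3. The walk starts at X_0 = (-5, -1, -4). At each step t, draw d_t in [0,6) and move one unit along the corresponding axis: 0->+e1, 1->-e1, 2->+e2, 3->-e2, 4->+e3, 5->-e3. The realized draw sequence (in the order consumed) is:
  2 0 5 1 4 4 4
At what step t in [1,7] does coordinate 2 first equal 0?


1

t=0: X=(-5, -1, -4), d=2 → +e2, X_1=(-5, 0, -4)
t=1: X=(-5, 0, -4), d=0 → +e1, X_2=(-4, 0, -4)
t=2: X=(-4, 0, -4), d=5 → -e3, X_3=(-4, 0, -5)
t=3: X=(-4, 0, -5), d=1 → -e1, X_4=(-5, 0, -5)
t=4: X=(-5, 0, -5), d=4 → +e3, X_5=(-5, 0, -4)
t=5: X=(-5, 0, -4), d=4 → +e3, X_6=(-5, 0, -3)
t=6: X=(-5, 0, -3), d=4 → +e3, X_7=(-5, 0, -2)


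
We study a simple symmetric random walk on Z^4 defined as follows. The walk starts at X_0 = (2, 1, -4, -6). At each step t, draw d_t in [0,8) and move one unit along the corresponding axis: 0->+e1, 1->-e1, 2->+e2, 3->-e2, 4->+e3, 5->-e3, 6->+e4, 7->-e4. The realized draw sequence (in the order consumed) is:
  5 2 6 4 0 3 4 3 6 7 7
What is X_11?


(3, 0, -3, -6)

t=0: X=(2, 1, -4, -6), d=5 → -e3, X_1=(2, 1, -5, -6)
t=1: X=(2, 1, -5, -6), d=2 → +e2, X_2=(2, 2, -5, -6)
t=2: X=(2, 2, -5, -6), d=6 → +e4, X_3=(2, 2, -5, -5)
t=3: X=(2, 2, -5, -5), d=4 → +e3, X_4=(2, 2, -4, -5)
t=4: X=(2, 2, -4, -5), d=0 → +e1, X_5=(3, 2, -4, -5)
t=5: X=(3, 2, -4, -5), d=3 → -e2, X_6=(3, 1, -4, -5)
t=6: X=(3, 1, -4, -5), d=4 → +e3, X_7=(3, 1, -3, -5)
t=7: X=(3, 1, -3, -5), d=3 → -e2, X_8=(3, 0, -3, -5)
t=8: X=(3, 0, -3, -5), d=6 → +e4, X_9=(3, 0, -3, -4)
t=9: X=(3, 0, -3, -4), d=7 → -e4, X_10=(3, 0, -3, -5)
t=10: X=(3, 0, -3, -5), d=7 → -e4, X_11=(3, 0, -3, -6)


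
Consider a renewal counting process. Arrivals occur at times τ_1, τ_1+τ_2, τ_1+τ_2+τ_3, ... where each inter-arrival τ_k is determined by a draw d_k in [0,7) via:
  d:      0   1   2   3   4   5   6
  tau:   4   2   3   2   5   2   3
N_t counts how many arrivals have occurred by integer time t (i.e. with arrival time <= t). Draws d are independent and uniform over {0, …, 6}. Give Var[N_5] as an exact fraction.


Inter-arrival values over d=0..6: [4, 2, 3, 2, 5, 2, 3]
Each d has probability 1/7, so the pmf of τ is: f(2) = 3/7, f(3) = 2/7, f(4) = 1/7, f(5) = 1/7
Let p_n(j) = P(N_n = j), with p_0 = [1]. Condition on τ_1: p_n(0) = P(τ > n), and for j >= 1, p_n(j) = Σ_{k<=n} f(k)·p_{n−k}(j−1)
p_1 = [1]  (j = 0)
p_2 = [4/7, 3/7]  (j = 0..1)
p_3 = [2/7, 5/7]  (j = 0..1)
p_4 = [1/7, 33/49, 9/49]  (j = 0..2)
p_5 = [0, 4/7, 3/7]  (j = 0..2)
E[N_5] = Σ j·p_5(j) = 10/7;  E[N_5²] = Σ j²·p_5(j) = 16/7
Var[N_5] = 16/7 − (10/7)² = 12/49

12/49


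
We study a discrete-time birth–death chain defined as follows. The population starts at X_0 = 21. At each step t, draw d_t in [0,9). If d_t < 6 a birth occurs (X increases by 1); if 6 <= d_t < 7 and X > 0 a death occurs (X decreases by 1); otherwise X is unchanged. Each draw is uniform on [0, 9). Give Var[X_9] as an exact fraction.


38/9

X can drop by at most 1 per step and X_0 = 21 > T = 9, so X_t >= 21 − t >= 12 > 0 for every t <= 9: the floor at 0 (the 'and X > 0' condition) never binds. Hence X_9 = X_0 + Σ_{t<9} Y_t with i.i.d. increments Y_t = y(d_t) ∈ {+1, −1, 0}.
Outcome values over d=0..8: [1, 1, 1, 1, 1, 1, -1, 0, 0]
Σy = 5, Σy² = 7, M = 9
μ = 5/9 = 5/9,  σ² = 7/9 − (5/9)² = 38/81
Independent increments: Var[X_9] = 9·σ² = 9·(38/81) = 38/9


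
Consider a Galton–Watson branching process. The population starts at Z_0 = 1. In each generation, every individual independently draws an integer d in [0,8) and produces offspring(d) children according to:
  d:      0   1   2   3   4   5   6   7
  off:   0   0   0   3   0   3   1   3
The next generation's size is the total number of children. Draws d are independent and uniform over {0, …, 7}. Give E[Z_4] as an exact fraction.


625/256

Outcome values over d=0..7: [0, 0, 0, 3, 0, 3, 1, 3]
Σy = 10, Σy² = 28, M = 8
μ = 10/8 = 5/4,  σ² = 28/8 − (5/4)² = 31/16
E[Z_0] = 1
E[Z_1] = 5/4·E[Z_0] = 5/4
E[Z_2] = 5/4·E[Z_1] = 25/16
E[Z_3] = 5/4·E[Z_2] = 125/64
E[Z_4] = 5/4·E[Z_3] = 625/256


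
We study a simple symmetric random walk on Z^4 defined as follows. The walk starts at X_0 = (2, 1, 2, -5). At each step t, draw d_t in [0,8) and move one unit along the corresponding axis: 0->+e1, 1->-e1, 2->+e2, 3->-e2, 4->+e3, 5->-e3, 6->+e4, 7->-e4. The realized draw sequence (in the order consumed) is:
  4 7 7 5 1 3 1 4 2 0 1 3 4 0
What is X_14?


t=0: X=(2, 1, 2, -5), d=4 → +e3, X_1=(2, 1, 3, -5)
t=1: X=(2, 1, 3, -5), d=7 → -e4, X_2=(2, 1, 3, -6)
t=2: X=(2, 1, 3, -6), d=7 → -e4, X_3=(2, 1, 3, -7)
t=3: X=(2, 1, 3, -7), d=5 → -e3, X_4=(2, 1, 2, -7)
t=4: X=(2, 1, 2, -7), d=1 → -e1, X_5=(1, 1, 2, -7)
t=5: X=(1, 1, 2, -7), d=3 → -e2, X_6=(1, 0, 2, -7)
t=6: X=(1, 0, 2, -7), d=1 → -e1, X_7=(0, 0, 2, -7)
t=7: X=(0, 0, 2, -7), d=4 → +e3, X_8=(0, 0, 3, -7)
t=8: X=(0, 0, 3, -7), d=2 → +e2, X_9=(0, 1, 3, -7)
t=9: X=(0, 1, 3, -7), d=0 → +e1, X_10=(1, 1, 3, -7)
t=10: X=(1, 1, 3, -7), d=1 → -e1, X_11=(0, 1, 3, -7)
t=11: X=(0, 1, 3, -7), d=3 → -e2, X_12=(0, 0, 3, -7)
t=12: X=(0, 0, 3, -7), d=4 → +e3, X_13=(0, 0, 4, -7)
t=13: X=(0, 0, 4, -7), d=0 → +e1, X_14=(1, 0, 4, -7)

(1, 0, 4, -7)


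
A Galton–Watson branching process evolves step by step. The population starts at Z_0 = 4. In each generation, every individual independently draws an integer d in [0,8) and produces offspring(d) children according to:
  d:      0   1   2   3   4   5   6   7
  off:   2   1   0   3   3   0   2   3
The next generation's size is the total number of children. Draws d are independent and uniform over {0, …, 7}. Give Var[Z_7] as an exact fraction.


Outcome values over d=0..7: [2, 1, 0, 3, 3, 0, 2, 3]
Σy = 14, Σy² = 36, M = 8
μ = 14/8 = 7/4,  σ² = 36/8 − (7/4)² = 23/16
V_0 = 0, E_0 = 4
V_1 = 23/16·E_0 + (7/4)²·V_0 = 23/4;  E_1 = 7
V_2 = 23/16·E_1 + (7/4)²·V_1 = 1771/64;  E_2 = 49/4
V_3 = 23/16·E_2 + (7/4)²·V_2 = 104811/1024;  E_3 = 343/16
V_4 = 23/16·E_3 + (7/4)²·V_3 = 5640635/16384;  E_4 = 2401/64
V_5 = 23/16·E_4 + (7/4)²·V_4 = 290528203/262144;  E_5 = 16807/256
V_6 = 23/16·E_5 + (7/4)²·V_5 = 14631720411/4194304;  E_6 = 117649/1024
V_7 = 23/16·E_6 + (7/4)²·V_6 = 728037777131/67108864;  E_7 = 823543/4096

728037777131/67108864


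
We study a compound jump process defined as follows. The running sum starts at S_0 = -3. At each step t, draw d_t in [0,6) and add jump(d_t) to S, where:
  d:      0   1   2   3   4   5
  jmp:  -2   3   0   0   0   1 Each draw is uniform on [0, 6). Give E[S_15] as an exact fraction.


2

Outcome values over d=0..5: [-2, 3, 0, 0, 0, 1]
Σy = 2, Σy² = 14, M = 6
μ = 2/6 = 1/3,  σ² = 14/6 − (1/3)² = 20/9
E[S_15] = -3 + 15·(1/3) = 2


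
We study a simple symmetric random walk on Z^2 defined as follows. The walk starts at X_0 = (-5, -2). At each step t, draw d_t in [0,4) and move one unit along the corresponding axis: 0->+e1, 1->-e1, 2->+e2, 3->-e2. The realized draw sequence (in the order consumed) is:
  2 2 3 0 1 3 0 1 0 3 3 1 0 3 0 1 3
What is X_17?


t=0: X=(-5, -2), d=2 → +e2, X_1=(-5, -1)
t=1: X=(-5, -1), d=2 → +e2, X_2=(-5, 0)
t=2: X=(-5, 0), d=3 → -e2, X_3=(-5, -1)
t=3: X=(-5, -1), d=0 → +e1, X_4=(-4, -1)
t=4: X=(-4, -1), d=1 → -e1, X_5=(-5, -1)
t=5: X=(-5, -1), d=3 → -e2, X_6=(-5, -2)
t=6: X=(-5, -2), d=0 → +e1, X_7=(-4, -2)
t=7: X=(-4, -2), d=1 → -e1, X_8=(-5, -2)
t=8: X=(-5, -2), d=0 → +e1, X_9=(-4, -2)
t=9: X=(-4, -2), d=3 → -e2, X_10=(-4, -3)
t=10: X=(-4, -3), d=3 → -e2, X_11=(-4, -4)
t=11: X=(-4, -4), d=1 → -e1, X_12=(-5, -4)
t=12: X=(-5, -4), d=0 → +e1, X_13=(-4, -4)
t=13: X=(-4, -4), d=3 → -e2, X_14=(-4, -5)
t=14: X=(-4, -5), d=0 → +e1, X_15=(-3, -5)
t=15: X=(-3, -5), d=1 → -e1, X_16=(-4, -5)
t=16: X=(-4, -5), d=3 → -e2, X_17=(-4, -6)

(-4, -6)


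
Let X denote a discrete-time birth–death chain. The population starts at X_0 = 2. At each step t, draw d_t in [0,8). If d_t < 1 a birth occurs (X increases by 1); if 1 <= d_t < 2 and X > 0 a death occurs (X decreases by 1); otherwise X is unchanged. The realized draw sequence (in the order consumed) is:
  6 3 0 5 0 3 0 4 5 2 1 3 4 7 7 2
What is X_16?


t=0: X=2, d=6 → hold, X_1=2
t=1: X=2, d=3 → hold, X_2=2
t=2: X=2, d=0 → birth, X_3=3
t=3: X=3, d=5 → hold, X_4=3
t=4: X=3, d=0 → birth, X_5=4
t=5: X=4, d=3 → hold, X_6=4
t=6: X=4, d=0 → birth, X_7=5
t=7: X=5, d=4 → hold, X_8=5
t=8: X=5, d=5 → hold, X_9=5
t=9: X=5, d=2 → hold, X_10=5
t=10: X=5, d=1 → death, X_11=4
t=11: X=4, d=3 → hold, X_12=4
t=12: X=4, d=4 → hold, X_13=4
t=13: X=4, d=7 → hold, X_14=4
t=14: X=4, d=7 → hold, X_15=4
t=15: X=4, d=2 → hold, X_16=4

4


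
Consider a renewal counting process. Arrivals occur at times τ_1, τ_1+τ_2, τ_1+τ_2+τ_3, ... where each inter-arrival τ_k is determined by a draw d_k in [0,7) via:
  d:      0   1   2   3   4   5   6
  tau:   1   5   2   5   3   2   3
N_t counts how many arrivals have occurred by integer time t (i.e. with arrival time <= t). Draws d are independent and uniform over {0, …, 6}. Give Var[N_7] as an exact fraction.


Inter-arrival values over d=0..6: [1, 5, 2, 5, 3, 2, 3]
Each d has probability 1/7, so the pmf of τ is: f(1) = 1/7, f(2) = 2/7, f(3) = 2/7, f(5) = 2/7
Let p_n(j) = P(N_n = j), with p_0 = [1]. Condition on τ_1: p_n(0) = P(τ > n), and for j >= 1, p_n(j) = Σ_{k<=n} f(k)·p_{n−k}(j−1)
p_1 = [6/7, 1/7]  (j = 0..1)
p_2 = [4/7, 20/49, 1/49]  (j = 0..2)
p_3 = [2/7, 30/49, 34/343, 1/343]  (j = 0..3)
p_4 = [2/7, 22/49, 12/49, 48/2401, 1/2401]  (j = 0..4)
p_5 = [0, 4/7, 122/343, 166/2401, 62/16807, 1/16807]  (j = 0..5)
p_6 = [0, 20/49, 146/343, 358/2401, 276/16807, 76/117649, 1/117649]  (j = 0..6)
p_7 = [0, 12/49, 160/343, 572/2401, 786/16807, 414/117649, 90/823543, 1/823543]  (j = 0..7)
E[N_7] = Σ j·p_7(j) = 1727685/823543;  E[N_7²] = Σ j²·p_7(j) = 4196051/823543
Var[N_7] = 4196051/823543 − (1727685/823543)² = 470732969468/678223072849

470732969468/678223072849


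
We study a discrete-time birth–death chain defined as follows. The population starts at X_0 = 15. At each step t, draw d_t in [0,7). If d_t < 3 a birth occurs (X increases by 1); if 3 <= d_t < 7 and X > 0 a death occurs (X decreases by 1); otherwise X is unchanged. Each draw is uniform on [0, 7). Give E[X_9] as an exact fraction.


96/7

X can drop by at most 1 per step and X_0 = 15 > T = 9, so X_t >= 15 − t >= 6 > 0 for every t <= 9: the floor at 0 (the 'and X > 0' condition) never binds. Hence X_9 = X_0 + Σ_{t<9} Y_t with i.i.d. increments Y_t = y(d_t) ∈ {+1, −1, 0}.
Outcome values over d=0..6: [1, 1, 1, -1, -1, -1, -1]
Σy = -1, Σy² = 7, M = 7
μ = -1/7 = -1/7,  σ² = 7/7 − (-1/7)² = 48/49
E[X_9] = 15 + 9·(-1/7) = 96/7


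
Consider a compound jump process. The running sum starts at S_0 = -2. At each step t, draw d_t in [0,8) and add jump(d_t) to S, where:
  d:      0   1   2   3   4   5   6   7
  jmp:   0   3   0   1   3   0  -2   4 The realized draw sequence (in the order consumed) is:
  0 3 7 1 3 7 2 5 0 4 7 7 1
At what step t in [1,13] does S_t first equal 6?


t=0: S=-2, d=0, jump=0, S_1=-2
t=1: S=-2, d=3, jump=1, S_2=-1
t=2: S=-1, d=7, jump=4, S_3=3
t=3: S=3, d=1, jump=3, S_4=6
t=4: S=6, d=3, jump=1, S_5=7
t=5: S=7, d=7, jump=4, S_6=11
t=6: S=11, d=2, jump=0, S_7=11
t=7: S=11, d=5, jump=0, S_8=11
t=8: S=11, d=0, jump=0, S_9=11
t=9: S=11, d=4, jump=3, S_10=14
t=10: S=14, d=7, jump=4, S_11=18
t=11: S=18, d=7, jump=4, S_12=22
t=12: S=22, d=1, jump=3, S_13=25

4


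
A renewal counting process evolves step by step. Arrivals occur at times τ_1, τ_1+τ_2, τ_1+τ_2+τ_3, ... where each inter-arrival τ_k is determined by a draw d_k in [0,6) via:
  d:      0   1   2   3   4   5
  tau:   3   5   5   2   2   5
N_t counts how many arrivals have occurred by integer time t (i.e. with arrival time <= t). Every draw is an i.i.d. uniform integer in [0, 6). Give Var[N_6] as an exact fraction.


3251/11664

Inter-arrival values over d=0..5: [3, 5, 5, 2, 2, 5]
Each d has probability 1/6, so the pmf of τ is: f(2) = 1/3, f(3) = 1/6, f(5) = 1/2
Let p_n(j) = P(N_n = j), with p_0 = [1]. Condition on τ_1: p_n(0) = P(τ > n), and for j >= 1, p_n(j) = Σ_{k<=n} f(k)·p_{n−k}(j−1)
p_1 = [1]  (j = 0)
p_2 = [2/3, 1/3]  (j = 0..1)
p_3 = [1/2, 1/2]  (j = 0..1)
p_4 = [1/2, 7/18, 1/9]  (j = 0..2)
p_5 = [0, 7/9, 2/9]  (j = 0..2)
p_6 = [0, 3/4, 23/108, 1/27]  (j = 0..3)
E[N_6] = Σ j·p_6(j) = 139/108;  E[N_6²] = Σ j²·p_6(j) = 209/108
Var[N_6] = 209/108 − (139/108)² = 3251/11664


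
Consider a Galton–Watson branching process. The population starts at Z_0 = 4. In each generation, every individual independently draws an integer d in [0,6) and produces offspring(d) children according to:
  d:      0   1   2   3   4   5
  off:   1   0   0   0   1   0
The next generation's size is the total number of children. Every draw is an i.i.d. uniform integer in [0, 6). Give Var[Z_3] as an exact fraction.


104/729

Outcome values over d=0..5: [1, 0, 0, 0, 1, 0]
Σy = 2, Σy² = 2, M = 6
μ = 2/6 = 1/3,  σ² = 2/6 − (1/3)² = 2/9
V_0 = 0, E_0 = 4
V_1 = 2/9·E_0 + (1/3)²·V_0 = 8/9;  E_1 = 4/3
V_2 = 2/9·E_1 + (1/3)²·V_1 = 32/81;  E_2 = 4/9
V_3 = 2/9·E_2 + (1/3)²·V_2 = 104/729;  E_3 = 4/27


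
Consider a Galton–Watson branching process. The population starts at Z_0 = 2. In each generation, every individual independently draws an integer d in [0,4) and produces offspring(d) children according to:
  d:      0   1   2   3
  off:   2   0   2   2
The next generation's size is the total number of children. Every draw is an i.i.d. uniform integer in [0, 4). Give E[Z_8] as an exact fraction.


6561/128

Outcome values over d=0..3: [2, 0, 2, 2]
Σy = 6, Σy² = 12, M = 4
μ = 6/4 = 3/2,  σ² = 12/4 − (3/2)² = 3/4
E[Z_0] = 2
E[Z_1] = 3/2·E[Z_0] = 3
E[Z_2] = 3/2·E[Z_1] = 9/2
E[Z_3] = 3/2·E[Z_2] = 27/4
E[Z_4] = 3/2·E[Z_3] = 81/8
E[Z_5] = 3/2·E[Z_4] = 243/16
E[Z_6] = 3/2·E[Z_5] = 729/32
E[Z_7] = 3/2·E[Z_6] = 2187/64
E[Z_8] = 3/2·E[Z_7] = 6561/128


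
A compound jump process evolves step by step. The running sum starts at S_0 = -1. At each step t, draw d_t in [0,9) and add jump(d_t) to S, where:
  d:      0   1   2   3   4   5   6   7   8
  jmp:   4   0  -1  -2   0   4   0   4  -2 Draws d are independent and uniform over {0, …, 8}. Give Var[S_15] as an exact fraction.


Outcome values over d=0..8: [4, 0, -1, -2, 0, 4, 0, 4, -2]
Σy = 7, Σy² = 57, M = 9
μ = 7/9 = 7/9,  σ² = 57/9 − (7/9)² = 464/81
Independent increments: Var[S_15] = 15·σ² = 15·(464/81) = 2320/27

2320/27


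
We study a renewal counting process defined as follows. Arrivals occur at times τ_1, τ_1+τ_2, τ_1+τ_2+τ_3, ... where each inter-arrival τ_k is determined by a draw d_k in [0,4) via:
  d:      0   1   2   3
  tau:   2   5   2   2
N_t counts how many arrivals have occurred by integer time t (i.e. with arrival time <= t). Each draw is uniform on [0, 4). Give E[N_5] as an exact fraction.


25/16

Inter-arrival values over d=0..3: [2, 5, 2, 2]
Each d has probability 1/4, so the pmf of τ is: f(2) = 3/4, f(5) = 1/4
Renewal equation for m(n) = E[N_n]: condition on τ_1 = k (if k <= n, one arrival plus a fresh copy on the remaining n−k steps): m(n) = F(n) + Σ_{k<=n} f(k)·m(n−k), where F(n) = P(τ <= n) and m(0) = 0
m(1) = F(1) = 0
m(2) = F(2) = 3/4
m(3) = F(3) = 3/4
m(4) = F(4) + f(2)·m(2) = 3/4 + 3/4·3/4 = 21/16
m(5) = F(5) + f(2)·m(3) = 1 + 3/4·3/4 = 25/16
E[N_5] = m(5) = 25/16


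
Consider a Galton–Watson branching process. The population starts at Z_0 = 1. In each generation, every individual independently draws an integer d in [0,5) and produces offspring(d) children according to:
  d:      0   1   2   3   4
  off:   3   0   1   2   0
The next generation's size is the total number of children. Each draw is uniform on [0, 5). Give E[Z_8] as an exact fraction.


1679616/390625

Outcome values over d=0..4: [3, 0, 1, 2, 0]
Σy = 6, Σy² = 14, M = 5
μ = 6/5 = 6/5,  σ² = 14/5 − (6/5)² = 34/25
E[Z_0] = 1
E[Z_1] = 6/5·E[Z_0] = 6/5
E[Z_2] = 6/5·E[Z_1] = 36/25
E[Z_3] = 6/5·E[Z_2] = 216/125
E[Z_4] = 6/5·E[Z_3] = 1296/625
E[Z_5] = 6/5·E[Z_4] = 7776/3125
E[Z_6] = 6/5·E[Z_5] = 46656/15625
E[Z_7] = 6/5·E[Z_6] = 279936/78125
E[Z_8] = 6/5·E[Z_7] = 1679616/390625


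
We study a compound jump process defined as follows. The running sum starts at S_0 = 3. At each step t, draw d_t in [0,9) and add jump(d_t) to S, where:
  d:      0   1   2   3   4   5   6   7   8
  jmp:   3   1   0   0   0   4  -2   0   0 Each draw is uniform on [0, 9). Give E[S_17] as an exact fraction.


43/3

Outcome values over d=0..8: [3, 1, 0, 0, 0, 4, -2, 0, 0]
Σy = 6, Σy² = 30, M = 9
μ = 6/9 = 2/3,  σ² = 30/9 − (2/3)² = 26/9
E[S_17] = 3 + 17·(2/3) = 43/3


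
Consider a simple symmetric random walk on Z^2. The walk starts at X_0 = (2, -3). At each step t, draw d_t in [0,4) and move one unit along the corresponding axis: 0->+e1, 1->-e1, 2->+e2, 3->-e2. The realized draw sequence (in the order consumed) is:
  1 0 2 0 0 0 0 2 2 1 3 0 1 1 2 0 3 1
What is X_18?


(4, -1)

t=0: X=(2, -3), d=1 → -e1, X_1=(1, -3)
t=1: X=(1, -3), d=0 → +e1, X_2=(2, -3)
t=2: X=(2, -3), d=2 → +e2, X_3=(2, -2)
t=3: X=(2, -2), d=0 → +e1, X_4=(3, -2)
t=4: X=(3, -2), d=0 → +e1, X_5=(4, -2)
t=5: X=(4, -2), d=0 → +e1, X_6=(5, -2)
t=6: X=(5, -2), d=0 → +e1, X_7=(6, -2)
t=7: X=(6, -2), d=2 → +e2, X_8=(6, -1)
t=8: X=(6, -1), d=2 → +e2, X_9=(6, 0)
t=9: X=(6, 0), d=1 → -e1, X_10=(5, 0)
t=10: X=(5, 0), d=3 → -e2, X_11=(5, -1)
t=11: X=(5, -1), d=0 → +e1, X_12=(6, -1)
t=12: X=(6, -1), d=1 → -e1, X_13=(5, -1)
t=13: X=(5, -1), d=1 → -e1, X_14=(4, -1)
t=14: X=(4, -1), d=2 → +e2, X_15=(4, 0)
t=15: X=(4, 0), d=0 → +e1, X_16=(5, 0)
t=16: X=(5, 0), d=3 → -e2, X_17=(5, -1)
t=17: X=(5, -1), d=1 → -e1, X_18=(4, -1)


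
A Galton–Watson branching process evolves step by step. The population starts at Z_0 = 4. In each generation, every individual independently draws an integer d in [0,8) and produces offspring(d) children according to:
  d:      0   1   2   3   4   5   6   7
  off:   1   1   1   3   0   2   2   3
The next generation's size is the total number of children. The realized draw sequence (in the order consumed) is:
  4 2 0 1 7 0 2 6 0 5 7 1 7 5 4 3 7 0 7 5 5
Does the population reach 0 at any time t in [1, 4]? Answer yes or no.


no

gen 0: Z_0=4, draws=[4, 2, 0, 1], offspring=[0, 1, 1, 1], Z_1=3
gen 1: Z_1=3, draws=[7, 0, 2], offspring=[3, 1, 1], Z_2=5
gen 2: Z_2=5, draws=[6, 0, 5, 7, 1], offspring=[2, 1, 2, 3, 1], Z_3=9
gen 3: Z_3=9, draws=[7, 5, 4, 3, 7, 0, 7, 5, 5], offspring=[3, 2, 0, 3, 3, 1, 3, 2, 2], Z_4=19


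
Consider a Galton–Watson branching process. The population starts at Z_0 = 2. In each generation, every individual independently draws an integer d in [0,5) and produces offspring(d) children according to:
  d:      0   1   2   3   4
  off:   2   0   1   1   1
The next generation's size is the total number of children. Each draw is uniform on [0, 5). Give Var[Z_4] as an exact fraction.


Outcome values over d=0..4: [2, 0, 1, 1, 1]
Σy = 5, Σy² = 7, M = 5
μ = 5/5 = 1,  σ² = 7/5 − (1)² = 2/5
V_0 = 0, E_0 = 2
V_1 = 2/5·E_0 + (1)²·V_0 = 4/5;  E_1 = 2
V_2 = 2/5·E_1 + (1)²·V_1 = 8/5;  E_2 = 2
V_3 = 2/5·E_2 + (1)²·V_2 = 12/5;  E_3 = 2
V_4 = 2/5·E_3 + (1)²·V_3 = 16/5;  E_4 = 2

16/5


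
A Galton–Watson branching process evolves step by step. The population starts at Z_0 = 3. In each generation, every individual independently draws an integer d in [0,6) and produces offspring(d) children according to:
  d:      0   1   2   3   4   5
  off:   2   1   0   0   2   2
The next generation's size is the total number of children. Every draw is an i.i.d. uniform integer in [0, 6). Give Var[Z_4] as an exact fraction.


10991435/559872

Outcome values over d=0..5: [2, 1, 0, 0, 2, 2]
Σy = 7, Σy² = 13, M = 6
μ = 7/6 = 7/6,  σ² = 13/6 − (7/6)² = 29/36
V_0 = 0, E_0 = 3
V_1 = 29/36·E_0 + (7/6)²·V_0 = 29/12;  E_1 = 7/2
V_2 = 29/36·E_1 + (7/6)²·V_1 = 2639/432;  E_2 = 49/12
V_3 = 29/36·E_2 + (7/6)²·V_2 = 180467/15552;  E_3 = 343/72
V_4 = 29/36·E_3 + (7/6)²·V_3 = 10991435/559872;  E_4 = 2401/432


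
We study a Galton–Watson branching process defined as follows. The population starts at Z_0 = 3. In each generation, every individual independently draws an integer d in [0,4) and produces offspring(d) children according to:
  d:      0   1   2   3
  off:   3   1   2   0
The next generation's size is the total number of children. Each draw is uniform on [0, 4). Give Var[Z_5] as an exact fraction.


Outcome values over d=0..3: [3, 1, 2, 0]
Σy = 6, Σy² = 14, M = 4
μ = 6/4 = 3/2,  σ² = 14/4 − (3/2)² = 5/4
V_0 = 0, E_0 = 3
V_1 = 5/4·E_0 + (3/2)²·V_0 = 15/4;  E_1 = 9/2
V_2 = 5/4·E_1 + (3/2)²·V_1 = 225/16;  E_2 = 27/4
V_3 = 5/4·E_2 + (3/2)²·V_2 = 2565/64;  E_3 = 81/8
V_4 = 5/4·E_3 + (3/2)²·V_3 = 26325/256;  E_4 = 243/16
V_5 = 5/4·E_4 + (3/2)²·V_4 = 256365/1024;  E_5 = 729/32

256365/1024


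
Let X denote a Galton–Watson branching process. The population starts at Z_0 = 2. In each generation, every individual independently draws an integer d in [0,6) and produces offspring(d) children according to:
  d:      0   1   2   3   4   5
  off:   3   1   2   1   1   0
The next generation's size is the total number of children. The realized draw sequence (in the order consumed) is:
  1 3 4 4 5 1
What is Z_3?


1

gen 0: Z_0=2, draws=[1, 3], offspring=[1, 1], Z_1=2
gen 1: Z_1=2, draws=[4, 4], offspring=[1, 1], Z_2=2
gen 2: Z_2=2, draws=[5, 1], offspring=[0, 1], Z_3=1


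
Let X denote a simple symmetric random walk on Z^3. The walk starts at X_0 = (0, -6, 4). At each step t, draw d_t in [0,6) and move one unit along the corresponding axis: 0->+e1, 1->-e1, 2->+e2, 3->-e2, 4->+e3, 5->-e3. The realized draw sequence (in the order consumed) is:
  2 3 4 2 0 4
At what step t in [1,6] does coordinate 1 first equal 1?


t=0: X=(0, -6, 4), d=2 → +e2, X_1=(0, -5, 4)
t=1: X=(0, -5, 4), d=3 → -e2, X_2=(0, -6, 4)
t=2: X=(0, -6, 4), d=4 → +e3, X_3=(0, -6, 5)
t=3: X=(0, -6, 5), d=2 → +e2, X_4=(0, -5, 5)
t=4: X=(0, -5, 5), d=0 → +e1, X_5=(1, -5, 5)
t=5: X=(1, -5, 5), d=4 → +e3, X_6=(1, -5, 6)

5


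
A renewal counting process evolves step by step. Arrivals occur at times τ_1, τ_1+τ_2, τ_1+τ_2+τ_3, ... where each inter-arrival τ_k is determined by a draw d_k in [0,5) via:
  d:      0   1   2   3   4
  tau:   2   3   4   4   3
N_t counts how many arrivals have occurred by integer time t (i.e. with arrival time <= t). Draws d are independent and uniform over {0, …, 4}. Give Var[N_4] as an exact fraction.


24/625

Inter-arrival values over d=0..4: [2, 3, 4, 4, 3]
Each d has probability 1/5, so the pmf of τ is: f(2) = 1/5, f(3) = 2/5, f(4) = 2/5
Let p_n(j) = P(N_n = j), with p_0 = [1]. Condition on τ_1: p_n(0) = P(τ > n), and for j >= 1, p_n(j) = Σ_{k<=n} f(k)·p_{n−k}(j−1)
p_1 = [1]  (j = 0)
p_2 = [4/5, 1/5]  (j = 0..1)
p_3 = [2/5, 3/5]  (j = 0..1)
p_4 = [0, 24/25, 1/25]  (j = 0..2)
E[N_4] = Σ j·p_4(j) = 26/25;  E[N_4²] = Σ j²·p_4(j) = 28/25
Var[N_4] = 28/25 − (26/25)² = 24/625


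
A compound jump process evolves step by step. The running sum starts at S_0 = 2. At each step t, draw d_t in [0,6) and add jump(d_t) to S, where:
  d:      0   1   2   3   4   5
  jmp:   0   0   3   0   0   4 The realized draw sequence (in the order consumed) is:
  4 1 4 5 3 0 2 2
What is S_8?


12

t=0: S=2, d=4, jump=0, S_1=2
t=1: S=2, d=1, jump=0, S_2=2
t=2: S=2, d=4, jump=0, S_3=2
t=3: S=2, d=5, jump=4, S_4=6
t=4: S=6, d=3, jump=0, S_5=6
t=5: S=6, d=0, jump=0, S_6=6
t=6: S=6, d=2, jump=3, S_7=9
t=7: S=9, d=2, jump=3, S_8=12


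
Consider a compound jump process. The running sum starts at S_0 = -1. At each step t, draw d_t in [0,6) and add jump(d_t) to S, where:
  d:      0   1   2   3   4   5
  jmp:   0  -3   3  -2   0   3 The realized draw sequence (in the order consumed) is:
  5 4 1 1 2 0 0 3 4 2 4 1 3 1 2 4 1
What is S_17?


t=0: S=-1, d=5, jump=3, S_1=2
t=1: S=2, d=4, jump=0, S_2=2
t=2: S=2, d=1, jump=-3, S_3=-1
t=3: S=-1, d=1, jump=-3, S_4=-4
t=4: S=-4, d=2, jump=3, S_5=-1
t=5: S=-1, d=0, jump=0, S_6=-1
t=6: S=-1, d=0, jump=0, S_7=-1
t=7: S=-1, d=3, jump=-2, S_8=-3
t=8: S=-3, d=4, jump=0, S_9=-3
t=9: S=-3, d=2, jump=3, S_10=0
t=10: S=0, d=4, jump=0, S_11=0
t=11: S=0, d=1, jump=-3, S_12=-3
t=12: S=-3, d=3, jump=-2, S_13=-5
t=13: S=-5, d=1, jump=-3, S_14=-8
t=14: S=-8, d=2, jump=3, S_15=-5
t=15: S=-5, d=4, jump=0, S_16=-5
t=16: S=-5, d=1, jump=-3, S_17=-8

-8


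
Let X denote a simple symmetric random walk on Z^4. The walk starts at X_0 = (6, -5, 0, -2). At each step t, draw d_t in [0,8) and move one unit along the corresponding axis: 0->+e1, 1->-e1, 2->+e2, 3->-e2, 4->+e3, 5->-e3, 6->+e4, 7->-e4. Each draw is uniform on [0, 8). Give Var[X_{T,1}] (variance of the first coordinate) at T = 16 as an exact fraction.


4

Outcome values over d=0..7: [1, -1, 0, 0, 0, 0, 0, 0]
Σy = 0, Σy² = 2, M = 8
μ = 0/8 = 0,  σ² = 2/8 − (0)² = 1/4
Independent increments: Var[X_16] = 16·σ² = 16·(1/4) = 4


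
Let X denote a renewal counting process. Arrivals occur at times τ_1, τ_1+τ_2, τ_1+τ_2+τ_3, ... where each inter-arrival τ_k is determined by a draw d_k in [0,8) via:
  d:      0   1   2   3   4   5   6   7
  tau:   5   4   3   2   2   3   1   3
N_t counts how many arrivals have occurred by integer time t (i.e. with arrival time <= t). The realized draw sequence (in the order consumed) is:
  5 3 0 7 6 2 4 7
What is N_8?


2

draw d_1=5: τ_1=3, arrival time A_1=3
draw d_2=3: τ_2=2, arrival time A_2=5
draw d_3=0: τ_3=5, arrival time A_3=10
draw d_4=7: τ_4=3, arrival time A_4=13
draw d_5=6: τ_5=1, arrival time A_5=14
draw d_6=2: τ_6=3, arrival time A_6=17
draw d_7=4: τ_7=2, arrival time A_7=19
draw d_8=7: τ_8=3, arrival time A_8=22
N_t over t=0..8: 0:0 1:0 2:0 3:1 4:1 5:2 6:2 7:2 8:2


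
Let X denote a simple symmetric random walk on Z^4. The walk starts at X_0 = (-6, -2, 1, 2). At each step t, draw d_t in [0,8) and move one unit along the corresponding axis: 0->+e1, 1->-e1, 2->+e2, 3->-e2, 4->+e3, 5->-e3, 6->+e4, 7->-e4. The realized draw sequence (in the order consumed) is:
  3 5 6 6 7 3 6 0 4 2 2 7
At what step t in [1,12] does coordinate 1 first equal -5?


8

t=0: X=(-6, -2, 1, 2), d=3 → -e2, X_1=(-6, -3, 1, 2)
t=1: X=(-6, -3, 1, 2), d=5 → -e3, X_2=(-6, -3, 0, 2)
t=2: X=(-6, -3, 0, 2), d=6 → +e4, X_3=(-6, -3, 0, 3)
t=3: X=(-6, -3, 0, 3), d=6 → +e4, X_4=(-6, -3, 0, 4)
t=4: X=(-6, -3, 0, 4), d=7 → -e4, X_5=(-6, -3, 0, 3)
t=5: X=(-6, -3, 0, 3), d=3 → -e2, X_6=(-6, -4, 0, 3)
t=6: X=(-6, -4, 0, 3), d=6 → +e4, X_7=(-6, -4, 0, 4)
t=7: X=(-6, -4, 0, 4), d=0 → +e1, X_8=(-5, -4, 0, 4)
t=8: X=(-5, -4, 0, 4), d=4 → +e3, X_9=(-5, -4, 1, 4)
t=9: X=(-5, -4, 1, 4), d=2 → +e2, X_10=(-5, -3, 1, 4)
t=10: X=(-5, -3, 1, 4), d=2 → +e2, X_11=(-5, -2, 1, 4)
t=11: X=(-5, -2, 1, 4), d=7 → -e4, X_12=(-5, -2, 1, 3)
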